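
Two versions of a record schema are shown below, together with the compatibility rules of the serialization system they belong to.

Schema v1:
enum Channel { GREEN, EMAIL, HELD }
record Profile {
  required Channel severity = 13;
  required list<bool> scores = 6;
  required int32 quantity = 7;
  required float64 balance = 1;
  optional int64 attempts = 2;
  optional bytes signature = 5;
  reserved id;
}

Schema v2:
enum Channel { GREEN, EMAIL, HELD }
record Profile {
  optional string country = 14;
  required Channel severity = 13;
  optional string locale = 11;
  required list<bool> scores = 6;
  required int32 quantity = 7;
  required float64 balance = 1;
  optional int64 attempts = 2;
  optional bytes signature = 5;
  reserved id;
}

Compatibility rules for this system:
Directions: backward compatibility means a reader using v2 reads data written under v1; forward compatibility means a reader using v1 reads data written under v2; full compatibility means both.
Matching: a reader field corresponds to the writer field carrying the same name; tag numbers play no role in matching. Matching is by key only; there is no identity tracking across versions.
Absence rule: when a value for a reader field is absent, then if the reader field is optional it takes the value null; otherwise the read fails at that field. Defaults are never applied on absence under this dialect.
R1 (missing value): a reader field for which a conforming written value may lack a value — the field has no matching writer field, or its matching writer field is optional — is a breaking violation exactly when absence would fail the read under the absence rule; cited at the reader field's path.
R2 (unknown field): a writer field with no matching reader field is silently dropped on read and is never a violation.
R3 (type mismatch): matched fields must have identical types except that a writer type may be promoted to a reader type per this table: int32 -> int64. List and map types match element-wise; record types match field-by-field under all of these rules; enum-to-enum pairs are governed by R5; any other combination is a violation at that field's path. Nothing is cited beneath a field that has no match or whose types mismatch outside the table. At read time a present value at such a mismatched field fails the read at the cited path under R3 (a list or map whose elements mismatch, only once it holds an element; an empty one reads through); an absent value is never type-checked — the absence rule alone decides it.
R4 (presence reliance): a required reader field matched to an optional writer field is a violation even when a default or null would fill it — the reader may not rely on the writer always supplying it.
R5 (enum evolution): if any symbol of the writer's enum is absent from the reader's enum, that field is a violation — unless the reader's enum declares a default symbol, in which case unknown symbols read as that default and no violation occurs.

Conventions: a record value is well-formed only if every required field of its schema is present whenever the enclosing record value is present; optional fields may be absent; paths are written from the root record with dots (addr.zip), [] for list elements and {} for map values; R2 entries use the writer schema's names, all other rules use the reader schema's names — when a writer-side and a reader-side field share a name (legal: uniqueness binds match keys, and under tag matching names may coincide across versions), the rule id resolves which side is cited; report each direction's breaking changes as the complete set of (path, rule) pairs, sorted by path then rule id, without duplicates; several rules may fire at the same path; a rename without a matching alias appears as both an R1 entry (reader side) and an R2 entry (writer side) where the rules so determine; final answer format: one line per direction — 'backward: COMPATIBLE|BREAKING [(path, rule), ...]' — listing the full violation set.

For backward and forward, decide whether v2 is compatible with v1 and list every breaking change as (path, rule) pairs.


backward: COMPATIBLE []; forward: COMPATIBLE []

arrows below run writer -> reader for Profile
backward for Profile (reader v2, writer v1):
  country: no writer match
  Channel -> Channel, writer required: severity aligns to severity
  locale: no writer match
  list<bool> -> list<bool>, writer required: scores aligns to scores
  int32 -> int32, writer required: quantity aligns to quantity
  float64 -> float64, writer required: balance aligns to balance
  int64 -> int64, writer optional: attempts aligns to attempts
  bytes -> bytes, writer optional: signature aligns to signature
  => backward: COMPATIBLE
forward for Profile (reader v1, writer v2):
  Channel -> Channel, writer required: severity aligns to severity
  list<bool> -> list<bool>, writer required: scores aligns to scores
  int32 -> int32, writer required: quantity aligns to quantity
  float64 -> float64, writer required: balance aligns to balance
  int64 -> int64, writer optional: attempts aligns to attempts
  bytes -> bytes, writer optional: signature aligns to signature
  leftover writer field: country
  leftover writer field: locale
  => forward: COMPATIBLE


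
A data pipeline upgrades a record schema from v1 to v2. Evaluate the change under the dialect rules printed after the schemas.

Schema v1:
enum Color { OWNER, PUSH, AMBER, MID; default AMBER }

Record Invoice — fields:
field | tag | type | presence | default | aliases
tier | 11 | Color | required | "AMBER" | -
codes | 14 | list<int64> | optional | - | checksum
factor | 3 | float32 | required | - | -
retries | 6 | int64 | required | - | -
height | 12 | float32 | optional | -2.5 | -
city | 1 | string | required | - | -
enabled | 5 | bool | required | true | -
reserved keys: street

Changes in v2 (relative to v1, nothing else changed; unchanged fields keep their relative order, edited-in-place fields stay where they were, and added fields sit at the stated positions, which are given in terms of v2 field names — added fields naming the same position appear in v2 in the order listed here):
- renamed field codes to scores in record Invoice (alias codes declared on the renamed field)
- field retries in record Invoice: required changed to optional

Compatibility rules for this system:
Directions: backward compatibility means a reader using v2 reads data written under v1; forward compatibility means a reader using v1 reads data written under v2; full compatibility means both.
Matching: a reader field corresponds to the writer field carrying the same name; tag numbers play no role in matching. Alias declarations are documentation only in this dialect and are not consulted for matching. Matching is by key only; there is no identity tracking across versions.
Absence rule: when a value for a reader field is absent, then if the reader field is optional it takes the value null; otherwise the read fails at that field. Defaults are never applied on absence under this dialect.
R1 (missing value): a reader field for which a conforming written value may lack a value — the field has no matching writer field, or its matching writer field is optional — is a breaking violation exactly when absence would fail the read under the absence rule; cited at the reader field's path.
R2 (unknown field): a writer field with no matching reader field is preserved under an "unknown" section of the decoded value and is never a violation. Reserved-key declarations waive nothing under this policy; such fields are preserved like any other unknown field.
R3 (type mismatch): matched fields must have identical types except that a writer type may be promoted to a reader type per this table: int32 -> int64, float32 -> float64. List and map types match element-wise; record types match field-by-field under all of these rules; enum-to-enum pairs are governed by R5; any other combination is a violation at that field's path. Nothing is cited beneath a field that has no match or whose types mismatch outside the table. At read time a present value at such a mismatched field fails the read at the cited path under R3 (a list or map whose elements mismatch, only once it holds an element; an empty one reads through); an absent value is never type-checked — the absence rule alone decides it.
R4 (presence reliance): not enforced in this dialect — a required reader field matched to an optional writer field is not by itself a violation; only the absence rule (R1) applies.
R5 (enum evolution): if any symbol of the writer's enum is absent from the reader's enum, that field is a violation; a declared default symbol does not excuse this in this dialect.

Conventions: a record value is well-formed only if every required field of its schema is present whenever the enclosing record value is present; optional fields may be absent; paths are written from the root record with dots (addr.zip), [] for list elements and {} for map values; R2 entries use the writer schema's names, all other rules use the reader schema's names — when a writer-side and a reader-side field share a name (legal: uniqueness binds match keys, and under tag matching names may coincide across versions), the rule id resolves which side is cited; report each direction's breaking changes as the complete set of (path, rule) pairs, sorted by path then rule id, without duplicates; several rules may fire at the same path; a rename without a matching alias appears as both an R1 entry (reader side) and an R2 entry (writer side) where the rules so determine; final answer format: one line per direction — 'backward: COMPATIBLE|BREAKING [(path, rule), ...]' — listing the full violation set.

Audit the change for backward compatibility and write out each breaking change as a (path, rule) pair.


arrows below run writer -> reader for Invoice
checking backward for Invoice: reader v2 against writer v1:
  tier: paired with writer tier (Color -> Color; writer required)
  scores has no writer counterpart
  factor: paired with writer factor (float32 -> float32; writer required)
  retries: paired with writer retries (int64 -> int64; writer required)
  height: paired with writer height (float32 -> float32; writer optional)
  city: paired with writer city (string -> string; writer required)
  enabled: paired with writer enabled (bool -> bool; writer required)
  writer codes: unknown to reader
  => backward: COMPATIBLE
checking off the Invoice differences that do not matter here:
  renamed field codes to scores in record Invoice (alias codes declared on the renamed field) -> inert for the asked Invoice verdict: nothing fires
  field retries in record Invoice: required changed to optional -> its effect on Invoice is confined to the forward direction, not asked

backward: COMPATIBLE []


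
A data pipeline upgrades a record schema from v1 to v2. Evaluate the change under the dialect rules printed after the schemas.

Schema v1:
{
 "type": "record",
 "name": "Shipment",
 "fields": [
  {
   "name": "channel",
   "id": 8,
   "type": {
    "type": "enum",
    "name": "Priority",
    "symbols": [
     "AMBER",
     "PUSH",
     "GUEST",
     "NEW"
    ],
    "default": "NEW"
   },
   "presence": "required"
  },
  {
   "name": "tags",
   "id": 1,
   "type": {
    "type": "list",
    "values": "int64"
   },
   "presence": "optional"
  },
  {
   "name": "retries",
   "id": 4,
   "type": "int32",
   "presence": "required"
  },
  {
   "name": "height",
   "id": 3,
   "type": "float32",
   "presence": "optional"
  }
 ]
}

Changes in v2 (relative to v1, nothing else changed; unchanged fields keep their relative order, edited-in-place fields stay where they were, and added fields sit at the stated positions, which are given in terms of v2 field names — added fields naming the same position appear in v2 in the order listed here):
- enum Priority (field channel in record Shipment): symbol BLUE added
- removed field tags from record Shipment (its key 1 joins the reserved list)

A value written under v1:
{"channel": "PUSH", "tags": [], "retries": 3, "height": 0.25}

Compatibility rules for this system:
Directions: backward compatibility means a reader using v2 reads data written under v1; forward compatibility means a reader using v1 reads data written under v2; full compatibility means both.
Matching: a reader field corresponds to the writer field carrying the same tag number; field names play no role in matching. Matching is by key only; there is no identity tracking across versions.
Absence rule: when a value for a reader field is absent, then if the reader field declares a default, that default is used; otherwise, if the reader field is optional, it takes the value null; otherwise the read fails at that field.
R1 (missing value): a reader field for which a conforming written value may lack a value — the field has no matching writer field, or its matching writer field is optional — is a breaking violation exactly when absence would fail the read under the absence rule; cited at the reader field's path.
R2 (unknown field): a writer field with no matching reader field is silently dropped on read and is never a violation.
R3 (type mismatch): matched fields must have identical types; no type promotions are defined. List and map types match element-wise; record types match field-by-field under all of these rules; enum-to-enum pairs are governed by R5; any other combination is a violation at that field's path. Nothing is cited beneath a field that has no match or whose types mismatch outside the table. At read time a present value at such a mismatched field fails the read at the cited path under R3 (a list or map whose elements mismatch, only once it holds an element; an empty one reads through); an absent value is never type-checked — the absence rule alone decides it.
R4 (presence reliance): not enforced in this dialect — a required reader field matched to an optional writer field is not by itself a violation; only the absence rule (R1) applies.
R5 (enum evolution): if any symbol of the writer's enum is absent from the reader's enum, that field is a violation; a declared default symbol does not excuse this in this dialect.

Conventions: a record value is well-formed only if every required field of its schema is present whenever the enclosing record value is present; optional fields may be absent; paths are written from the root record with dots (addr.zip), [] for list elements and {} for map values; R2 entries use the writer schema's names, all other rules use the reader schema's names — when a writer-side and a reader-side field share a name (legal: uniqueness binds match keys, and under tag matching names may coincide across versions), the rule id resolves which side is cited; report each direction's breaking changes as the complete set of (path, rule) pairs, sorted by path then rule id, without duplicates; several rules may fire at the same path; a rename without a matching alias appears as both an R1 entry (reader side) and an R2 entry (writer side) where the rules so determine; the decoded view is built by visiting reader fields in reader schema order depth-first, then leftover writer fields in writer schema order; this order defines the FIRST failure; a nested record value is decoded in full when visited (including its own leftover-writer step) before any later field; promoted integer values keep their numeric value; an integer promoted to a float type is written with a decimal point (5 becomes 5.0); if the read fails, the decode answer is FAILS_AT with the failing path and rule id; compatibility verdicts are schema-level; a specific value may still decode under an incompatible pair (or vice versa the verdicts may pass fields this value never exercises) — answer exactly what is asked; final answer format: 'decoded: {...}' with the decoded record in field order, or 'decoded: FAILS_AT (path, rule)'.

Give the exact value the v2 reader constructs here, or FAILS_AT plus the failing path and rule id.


decoded: {"channel": "PUSH", "retries": 3, "height": 0.25}

each type pair in Shipment: writer, then reader
migrating the Shipment value to v2:
  channel := "PUSH"
  retries := 3
  height := 0.25
  writer tags: unmatched, discarded
  => decoded: {"channel": "PUSH", "retries": 3, "height": 0.25}
the other Shipment changes do not affect what is asked:
  enum Priority (field channel in record Shipment): symbol BLUE added -> schema-level compatibility only; this Shipment value's decode is unchanged


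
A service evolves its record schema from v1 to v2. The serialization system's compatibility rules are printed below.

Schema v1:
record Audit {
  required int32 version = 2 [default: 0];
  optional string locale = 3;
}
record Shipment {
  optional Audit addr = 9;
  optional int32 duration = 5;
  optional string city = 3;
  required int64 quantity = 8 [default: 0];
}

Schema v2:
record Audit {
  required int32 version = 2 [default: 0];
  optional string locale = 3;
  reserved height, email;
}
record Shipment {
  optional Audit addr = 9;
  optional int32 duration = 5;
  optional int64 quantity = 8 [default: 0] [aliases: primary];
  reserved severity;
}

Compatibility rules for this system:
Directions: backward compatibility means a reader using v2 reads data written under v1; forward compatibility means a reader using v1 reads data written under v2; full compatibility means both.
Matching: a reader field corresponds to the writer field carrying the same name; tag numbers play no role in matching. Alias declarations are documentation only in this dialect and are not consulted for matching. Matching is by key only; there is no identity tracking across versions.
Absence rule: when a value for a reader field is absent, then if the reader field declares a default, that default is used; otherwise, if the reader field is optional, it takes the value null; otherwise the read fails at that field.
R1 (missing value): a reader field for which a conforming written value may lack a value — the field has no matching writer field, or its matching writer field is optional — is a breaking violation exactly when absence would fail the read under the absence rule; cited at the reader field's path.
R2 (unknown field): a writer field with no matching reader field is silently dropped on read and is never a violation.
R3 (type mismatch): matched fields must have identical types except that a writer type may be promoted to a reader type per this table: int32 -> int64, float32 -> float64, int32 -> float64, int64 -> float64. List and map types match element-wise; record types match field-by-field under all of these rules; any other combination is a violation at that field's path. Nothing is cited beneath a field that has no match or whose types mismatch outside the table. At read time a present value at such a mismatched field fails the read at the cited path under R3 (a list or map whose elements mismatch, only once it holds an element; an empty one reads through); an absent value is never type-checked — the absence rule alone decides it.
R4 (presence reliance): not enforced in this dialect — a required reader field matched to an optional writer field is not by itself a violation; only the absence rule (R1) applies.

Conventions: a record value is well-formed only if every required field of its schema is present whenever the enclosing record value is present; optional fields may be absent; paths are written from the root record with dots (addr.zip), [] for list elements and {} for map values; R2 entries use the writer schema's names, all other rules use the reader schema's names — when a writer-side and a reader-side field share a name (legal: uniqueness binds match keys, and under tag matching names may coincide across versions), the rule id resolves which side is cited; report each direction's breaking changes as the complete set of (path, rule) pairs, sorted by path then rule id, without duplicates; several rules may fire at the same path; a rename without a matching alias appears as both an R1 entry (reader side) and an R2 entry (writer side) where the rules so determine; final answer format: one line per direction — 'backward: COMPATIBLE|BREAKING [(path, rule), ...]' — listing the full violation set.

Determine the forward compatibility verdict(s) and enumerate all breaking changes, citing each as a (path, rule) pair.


each type pair in Shipment: writer, then reader
forward for Shipment (reader v1, writer v2):
  addr: paired with writer addr (Audit -> Audit; writer optional)
  duration: paired with writer duration (int32 -> int32; writer optional)
  city: no writer-side match
  quantity: paired with writer quantity (int64 -> int64; writer optional)
  addr.version: paired with writer addr.version (int32 -> int32; writer required)
  addr.locale: paired with writer addr.locale (string -> string; writer optional)
  => forward verdict for Shipment: COMPATIBLE, no violations
diffs on Shipment not affecting the asked answer:
  field quantity in record Shipment: required changed to optional -> no rule fires on it in Shipment's dialect; the asked verdict holds
  removed field city from record Shipment -> no rule fires on it in Shipment's dialect; the asked verdict holds

forward: COMPATIBLE []


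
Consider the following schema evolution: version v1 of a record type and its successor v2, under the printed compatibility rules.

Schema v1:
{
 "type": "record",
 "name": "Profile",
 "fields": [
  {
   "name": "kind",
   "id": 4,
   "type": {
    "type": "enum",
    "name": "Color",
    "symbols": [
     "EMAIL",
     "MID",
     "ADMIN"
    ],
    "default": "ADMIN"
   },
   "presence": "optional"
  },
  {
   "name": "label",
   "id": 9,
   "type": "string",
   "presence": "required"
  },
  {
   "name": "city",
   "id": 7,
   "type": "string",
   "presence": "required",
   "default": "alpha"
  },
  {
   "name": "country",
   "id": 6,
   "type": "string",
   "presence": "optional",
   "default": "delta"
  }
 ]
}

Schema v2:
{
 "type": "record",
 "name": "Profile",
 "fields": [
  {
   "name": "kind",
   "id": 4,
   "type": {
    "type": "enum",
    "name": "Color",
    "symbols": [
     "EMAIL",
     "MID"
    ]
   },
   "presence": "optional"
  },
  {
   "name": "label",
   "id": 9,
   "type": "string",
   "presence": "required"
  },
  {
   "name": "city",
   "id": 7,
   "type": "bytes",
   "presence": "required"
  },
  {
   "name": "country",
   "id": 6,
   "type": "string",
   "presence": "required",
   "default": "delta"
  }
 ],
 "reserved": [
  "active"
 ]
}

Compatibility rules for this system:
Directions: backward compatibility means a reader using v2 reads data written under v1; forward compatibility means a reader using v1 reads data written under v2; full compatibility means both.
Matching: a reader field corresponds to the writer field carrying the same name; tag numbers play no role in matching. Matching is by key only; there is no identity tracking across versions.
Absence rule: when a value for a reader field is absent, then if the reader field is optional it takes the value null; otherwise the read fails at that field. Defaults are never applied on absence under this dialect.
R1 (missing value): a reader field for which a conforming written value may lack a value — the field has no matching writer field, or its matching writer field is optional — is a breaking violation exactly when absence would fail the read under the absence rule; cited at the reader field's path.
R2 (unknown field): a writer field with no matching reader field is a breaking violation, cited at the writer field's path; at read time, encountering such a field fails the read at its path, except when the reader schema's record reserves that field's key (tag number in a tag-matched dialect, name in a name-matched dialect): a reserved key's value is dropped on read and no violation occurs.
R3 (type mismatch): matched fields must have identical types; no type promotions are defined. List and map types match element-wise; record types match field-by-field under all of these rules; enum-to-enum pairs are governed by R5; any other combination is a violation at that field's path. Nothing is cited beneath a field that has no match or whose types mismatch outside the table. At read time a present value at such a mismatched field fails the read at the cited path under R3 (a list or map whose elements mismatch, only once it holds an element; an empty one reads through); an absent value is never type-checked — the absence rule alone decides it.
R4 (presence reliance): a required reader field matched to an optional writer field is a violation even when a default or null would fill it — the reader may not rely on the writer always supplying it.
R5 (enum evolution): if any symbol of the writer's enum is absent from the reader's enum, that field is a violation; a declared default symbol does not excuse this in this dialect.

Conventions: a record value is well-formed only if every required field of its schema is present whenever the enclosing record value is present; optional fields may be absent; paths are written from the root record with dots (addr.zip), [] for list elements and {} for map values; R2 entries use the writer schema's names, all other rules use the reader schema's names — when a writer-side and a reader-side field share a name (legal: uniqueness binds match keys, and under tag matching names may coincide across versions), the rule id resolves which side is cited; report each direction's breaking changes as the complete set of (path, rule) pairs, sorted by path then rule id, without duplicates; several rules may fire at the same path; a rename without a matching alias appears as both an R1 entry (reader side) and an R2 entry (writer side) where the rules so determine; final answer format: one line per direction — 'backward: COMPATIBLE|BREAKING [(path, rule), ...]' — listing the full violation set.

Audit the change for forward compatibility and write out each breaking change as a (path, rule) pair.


forward: BREAKING [(city, R3)]

in Profile below, arrows point writer -> reader
forward on Profile — v1 reading data written by v2:
  kind: paired with writer kind (Color -> Color; writer optional)
  label: paired with writer label (string -> string; writer required)
  city: paired with writer city (bytes -> string; writer required)
  country: paired with writer country (string -> string; writer required)
  breaking: (city, R3)
  => forward verdict for Profile: BREAKING, 1 violation(s)
checking off the Profile differences that do not matter here:
  enum Color (field kind in record Profile): symbol ADMIN removed (it was the default; the default is cleared) -> affects backward compatibility only, which is not asked
  field country in record Profile: optional changed to required -> affects backward compatibility only, which is not asked


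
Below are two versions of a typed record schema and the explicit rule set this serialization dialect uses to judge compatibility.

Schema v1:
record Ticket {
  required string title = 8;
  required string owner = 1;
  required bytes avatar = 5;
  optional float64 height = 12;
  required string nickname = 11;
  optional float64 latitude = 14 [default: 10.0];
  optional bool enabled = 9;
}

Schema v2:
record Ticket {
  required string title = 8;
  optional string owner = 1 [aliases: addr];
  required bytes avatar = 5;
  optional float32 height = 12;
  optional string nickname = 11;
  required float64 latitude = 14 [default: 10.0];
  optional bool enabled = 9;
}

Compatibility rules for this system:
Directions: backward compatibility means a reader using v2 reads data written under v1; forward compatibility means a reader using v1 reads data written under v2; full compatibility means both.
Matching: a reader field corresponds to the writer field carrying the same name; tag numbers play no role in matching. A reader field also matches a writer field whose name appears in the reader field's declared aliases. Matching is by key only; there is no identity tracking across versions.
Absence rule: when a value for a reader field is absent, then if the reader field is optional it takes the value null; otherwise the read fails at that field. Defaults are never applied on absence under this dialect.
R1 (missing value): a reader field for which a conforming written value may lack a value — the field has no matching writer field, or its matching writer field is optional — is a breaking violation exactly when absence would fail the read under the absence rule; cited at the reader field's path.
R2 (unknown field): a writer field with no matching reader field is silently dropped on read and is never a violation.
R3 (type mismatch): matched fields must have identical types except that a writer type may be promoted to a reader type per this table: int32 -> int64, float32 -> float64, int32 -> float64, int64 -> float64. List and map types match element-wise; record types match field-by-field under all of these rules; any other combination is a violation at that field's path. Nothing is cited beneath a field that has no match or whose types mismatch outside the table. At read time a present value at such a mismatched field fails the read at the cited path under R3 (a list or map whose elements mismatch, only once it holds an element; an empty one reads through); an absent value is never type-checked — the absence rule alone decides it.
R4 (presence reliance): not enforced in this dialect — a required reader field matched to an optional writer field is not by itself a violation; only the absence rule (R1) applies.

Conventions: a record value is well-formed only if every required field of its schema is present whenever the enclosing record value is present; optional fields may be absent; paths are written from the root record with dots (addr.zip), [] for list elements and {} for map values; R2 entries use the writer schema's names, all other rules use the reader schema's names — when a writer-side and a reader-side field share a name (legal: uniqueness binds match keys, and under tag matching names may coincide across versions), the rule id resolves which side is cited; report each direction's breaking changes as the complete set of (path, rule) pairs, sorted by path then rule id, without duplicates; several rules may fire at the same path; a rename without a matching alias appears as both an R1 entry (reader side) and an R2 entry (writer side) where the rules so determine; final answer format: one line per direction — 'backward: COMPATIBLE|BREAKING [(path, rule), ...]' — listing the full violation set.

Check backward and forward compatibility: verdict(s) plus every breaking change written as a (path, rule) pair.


in Ticket below, arrows point writer -> reader
backward on Ticket — v2 reading data written by v1:
  title: string -> string, writer required; from title
  owner: string -> string, writer required; from owner
  avatar: bytes -> bytes, writer required; from avatar
  height: float64 -> float32, writer optional; from height
  nickname: string -> string, writer required; from nickname
  latitude: float64 -> float64, writer optional; from latitude
  enabled: bool -> bool, writer optional; from enabled
  violation R3 at height
  violation R1 at latitude
  => backward: BREAKING (2)
forward on Ticket — v1 reading data written by v2:
  title: string -> string, writer required; from title
  owner: string -> string, writer optional; from owner
  avatar: bytes -> bytes, writer required; from avatar
  height: float32 -> float64, writer optional; from height
  nickname: string -> string, writer optional; from nickname
  latitude: float64 -> float64, writer required; from latitude
  enabled: bool -> bool, writer optional; from enabled
  violation R1 at nickname
  violation R1 at owner
  => forward: BREAKING (2)

backward: BREAKING [(height, R3), (latitude, R1)]; forward: BREAKING [(nickname, R1), (owner, R1)]


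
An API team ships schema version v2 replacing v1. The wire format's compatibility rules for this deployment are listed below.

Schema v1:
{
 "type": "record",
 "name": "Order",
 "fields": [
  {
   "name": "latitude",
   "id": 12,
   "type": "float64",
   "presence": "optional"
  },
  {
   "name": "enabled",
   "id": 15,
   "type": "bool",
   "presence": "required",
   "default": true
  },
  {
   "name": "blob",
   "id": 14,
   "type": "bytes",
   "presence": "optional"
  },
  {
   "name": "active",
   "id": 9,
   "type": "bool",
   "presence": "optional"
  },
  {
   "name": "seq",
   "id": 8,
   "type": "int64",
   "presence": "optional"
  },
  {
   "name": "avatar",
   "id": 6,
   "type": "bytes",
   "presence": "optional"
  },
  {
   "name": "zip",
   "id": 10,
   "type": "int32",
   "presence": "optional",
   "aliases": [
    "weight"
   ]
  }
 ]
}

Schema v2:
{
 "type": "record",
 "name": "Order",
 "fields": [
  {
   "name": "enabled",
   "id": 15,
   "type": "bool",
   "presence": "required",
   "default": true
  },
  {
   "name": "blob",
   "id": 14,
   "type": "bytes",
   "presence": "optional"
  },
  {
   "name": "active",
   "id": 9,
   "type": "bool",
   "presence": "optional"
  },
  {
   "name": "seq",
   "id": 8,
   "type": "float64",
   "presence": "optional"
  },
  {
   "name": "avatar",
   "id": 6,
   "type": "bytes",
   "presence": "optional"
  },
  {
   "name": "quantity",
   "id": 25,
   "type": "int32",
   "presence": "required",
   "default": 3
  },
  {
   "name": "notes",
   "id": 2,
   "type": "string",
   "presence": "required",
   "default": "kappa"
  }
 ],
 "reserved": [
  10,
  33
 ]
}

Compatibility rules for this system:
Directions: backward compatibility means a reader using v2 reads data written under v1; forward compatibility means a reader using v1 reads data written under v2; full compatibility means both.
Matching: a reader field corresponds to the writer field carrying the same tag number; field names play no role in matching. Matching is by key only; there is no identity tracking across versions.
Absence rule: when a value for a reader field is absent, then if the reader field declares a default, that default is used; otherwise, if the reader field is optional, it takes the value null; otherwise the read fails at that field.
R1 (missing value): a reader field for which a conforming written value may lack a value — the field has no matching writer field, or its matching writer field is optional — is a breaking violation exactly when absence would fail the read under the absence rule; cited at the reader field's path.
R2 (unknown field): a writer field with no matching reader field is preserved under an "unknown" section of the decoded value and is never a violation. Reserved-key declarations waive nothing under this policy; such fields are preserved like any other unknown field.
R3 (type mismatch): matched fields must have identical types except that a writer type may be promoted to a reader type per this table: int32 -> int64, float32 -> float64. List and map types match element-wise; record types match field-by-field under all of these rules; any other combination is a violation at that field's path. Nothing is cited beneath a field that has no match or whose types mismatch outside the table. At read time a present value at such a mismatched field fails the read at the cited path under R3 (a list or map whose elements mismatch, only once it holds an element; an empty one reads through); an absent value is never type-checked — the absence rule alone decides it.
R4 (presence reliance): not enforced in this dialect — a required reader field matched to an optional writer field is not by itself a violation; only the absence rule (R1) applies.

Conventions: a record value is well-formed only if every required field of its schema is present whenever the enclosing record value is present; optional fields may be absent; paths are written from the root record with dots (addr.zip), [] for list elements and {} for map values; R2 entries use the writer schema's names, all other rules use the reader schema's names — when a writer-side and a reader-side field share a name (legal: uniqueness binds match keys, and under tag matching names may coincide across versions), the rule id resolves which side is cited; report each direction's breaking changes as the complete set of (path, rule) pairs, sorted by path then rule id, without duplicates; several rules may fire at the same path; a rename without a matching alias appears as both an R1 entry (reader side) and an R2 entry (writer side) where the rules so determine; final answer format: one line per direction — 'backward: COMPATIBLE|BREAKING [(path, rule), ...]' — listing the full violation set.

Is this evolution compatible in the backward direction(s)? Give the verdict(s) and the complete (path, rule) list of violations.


backward: BREAKING [(seq, R3)]

the writer's type comes first in each Order pair
backward for Order (reader v2, writer v1):
  writer required, bool -> bool: reader enabled maps from writer enabled
  writer optional, bytes -> bytes: reader blob maps from writer blob
  writer optional, bool -> bool: reader active maps from writer active
  writer optional, int64 -> float64: reader seq maps from writer seq
  writer optional, bytes -> bytes: reader avatar maps from writer avatar
  quantity: no writer match
  notes: no writer match
  leftover writer field: latitude
  leftover writer field: zip
  violation R3 at seq
  => backward: BREAKING (1)
ruling out the remaining Order differences:
  removed field zip from record Order (its key 10 joins the reserved list) -> triggers nothing under Order's printed rules — same verdict
  added field quantity to record Order: required int32, tag 25, default 3 (in v2 it sits last) -> triggers nothing under Order's printed rules — same verdict
  removed field latitude from record Order -> triggers nothing under Order's printed rules — same verdict
  added field notes to record Order: required string, tag 2, default "kappa" (in v2 it sits last) -> triggers nothing under Order's printed rules — same verdict


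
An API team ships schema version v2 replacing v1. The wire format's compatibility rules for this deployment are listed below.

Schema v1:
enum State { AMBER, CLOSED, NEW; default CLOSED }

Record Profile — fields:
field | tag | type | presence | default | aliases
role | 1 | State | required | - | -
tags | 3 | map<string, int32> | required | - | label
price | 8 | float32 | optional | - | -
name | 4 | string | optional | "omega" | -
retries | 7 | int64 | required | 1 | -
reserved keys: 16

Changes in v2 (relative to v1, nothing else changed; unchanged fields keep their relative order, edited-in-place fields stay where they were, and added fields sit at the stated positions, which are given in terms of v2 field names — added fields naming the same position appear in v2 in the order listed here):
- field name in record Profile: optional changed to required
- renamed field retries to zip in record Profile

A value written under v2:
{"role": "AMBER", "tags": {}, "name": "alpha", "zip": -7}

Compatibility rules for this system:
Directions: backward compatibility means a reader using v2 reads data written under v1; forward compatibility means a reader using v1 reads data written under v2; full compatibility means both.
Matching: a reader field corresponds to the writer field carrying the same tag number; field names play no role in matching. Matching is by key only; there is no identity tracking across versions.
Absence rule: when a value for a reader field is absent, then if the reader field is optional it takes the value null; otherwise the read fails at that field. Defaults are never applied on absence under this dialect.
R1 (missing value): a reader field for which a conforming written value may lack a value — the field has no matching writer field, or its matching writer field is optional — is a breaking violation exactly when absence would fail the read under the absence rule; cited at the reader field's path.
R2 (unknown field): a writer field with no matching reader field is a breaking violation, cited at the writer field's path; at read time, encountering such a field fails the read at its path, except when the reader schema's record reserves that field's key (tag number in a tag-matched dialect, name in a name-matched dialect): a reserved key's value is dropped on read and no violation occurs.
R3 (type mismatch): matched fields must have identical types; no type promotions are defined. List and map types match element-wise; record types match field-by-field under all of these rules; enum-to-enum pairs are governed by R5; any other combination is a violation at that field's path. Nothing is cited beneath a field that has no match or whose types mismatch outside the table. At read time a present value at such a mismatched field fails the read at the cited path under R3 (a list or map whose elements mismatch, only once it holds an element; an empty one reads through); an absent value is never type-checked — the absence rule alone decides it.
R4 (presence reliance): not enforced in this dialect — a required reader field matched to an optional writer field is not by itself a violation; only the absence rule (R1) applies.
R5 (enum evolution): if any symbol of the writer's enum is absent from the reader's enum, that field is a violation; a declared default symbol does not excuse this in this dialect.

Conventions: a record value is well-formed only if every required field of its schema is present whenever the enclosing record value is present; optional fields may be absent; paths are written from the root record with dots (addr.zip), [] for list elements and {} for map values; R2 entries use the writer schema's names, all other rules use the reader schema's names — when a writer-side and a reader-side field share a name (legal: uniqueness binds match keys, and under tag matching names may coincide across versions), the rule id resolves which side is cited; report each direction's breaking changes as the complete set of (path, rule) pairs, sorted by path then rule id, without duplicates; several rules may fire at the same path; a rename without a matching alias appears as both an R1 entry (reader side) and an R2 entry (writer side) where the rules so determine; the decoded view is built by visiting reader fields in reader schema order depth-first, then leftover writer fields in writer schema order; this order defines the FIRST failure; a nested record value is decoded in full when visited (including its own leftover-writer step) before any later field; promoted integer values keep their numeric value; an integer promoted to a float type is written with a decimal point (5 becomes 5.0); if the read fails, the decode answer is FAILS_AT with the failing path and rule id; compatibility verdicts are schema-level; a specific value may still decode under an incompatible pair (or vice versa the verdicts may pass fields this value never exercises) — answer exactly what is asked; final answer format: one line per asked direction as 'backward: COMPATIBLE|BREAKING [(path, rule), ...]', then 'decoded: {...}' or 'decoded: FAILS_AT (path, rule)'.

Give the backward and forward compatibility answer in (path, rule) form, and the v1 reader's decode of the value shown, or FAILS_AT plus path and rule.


backward: BREAKING [(name, R1)]; forward: COMPATIBLE []; decoded: {"role": "AMBER", "tags": {}, "price": null, "name": "alpha", "retries": -7}

the writer's type comes first in each Profile pair
backward for Profile (reader v2, writer v1):
  role: State -> State, writer required; from role
  tags: map<string, int32> -> map<string, int32>, writer required; from tags
  price: float32 -> float32, writer optional; from price
  name: string -> string, writer optional; from name
  zip: int64 -> int64, writer required; from retries
  rule R1 violated at name
  backward on Profile therefore BREAKING (1)
forward for Profile (reader v1, writer v2):
  role: State -> State, writer required; from role
  tags: map<string, int32> -> map<string, int32>, writer required; from tags
  price: float32 -> float32, writer optional; from price
  name: string -> string, writer required; from name
  retries: int64 -> int64, writer required; from zip
  => forward: COMPATIBLE
decoding the Profile value with the v1 reader:
  role := "AMBER"
  tags := {}
  price := null (absent, optional -> null)
  name := "alpha"
  retries := -7 (from writer zip)
  => decoded: {"role": "AMBER", "tags": {}, "price": null, "name": "alpha", "retries": -7}
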